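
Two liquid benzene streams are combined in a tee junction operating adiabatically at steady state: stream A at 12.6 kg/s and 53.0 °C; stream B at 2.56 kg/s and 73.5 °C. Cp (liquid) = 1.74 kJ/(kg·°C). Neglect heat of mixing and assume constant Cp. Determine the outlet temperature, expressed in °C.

No heat crosses the boundary, so H_out = H_in.
T_out = Σ ṁᵢCp,ᵢTᵢ / Σ ṁᵢCp,ᵢ
      = 1489.4 / 26.378 = 56.462 °C

T_out = 56.5 °C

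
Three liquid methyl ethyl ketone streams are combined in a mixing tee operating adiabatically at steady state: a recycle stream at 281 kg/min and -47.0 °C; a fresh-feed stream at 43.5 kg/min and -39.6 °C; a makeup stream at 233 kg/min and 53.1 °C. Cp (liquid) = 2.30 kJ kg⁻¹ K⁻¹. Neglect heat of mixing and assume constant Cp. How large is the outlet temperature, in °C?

T_out = -4.59 °C

No heat crosses the boundary, so H_out = H_in.
Σ ṁᵢCp,ᵢTᵢ = 281×2.30×-47.0 + 43.5×2.30×-39.6 + 233×2.30×53.1 = -5881.8
Σ ṁᵢCp,ᵢ = 281×2.30 + 43.5×2.30 + 233×2.30 = 1282.2
T_out = -5881.8 / 1282.2 = -4.5871 °C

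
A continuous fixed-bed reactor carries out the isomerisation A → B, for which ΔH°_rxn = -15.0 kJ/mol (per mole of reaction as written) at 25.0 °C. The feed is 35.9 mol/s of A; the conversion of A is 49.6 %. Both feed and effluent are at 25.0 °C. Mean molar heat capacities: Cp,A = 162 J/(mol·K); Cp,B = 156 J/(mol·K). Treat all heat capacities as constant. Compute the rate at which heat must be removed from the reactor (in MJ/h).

Q_out = 962 MJ/h

Extent of reaction ξ = 0.496 × 35.9 = 17.806 mol/s
Reaction term: ξ·ΔH°_rxn = 17.806 × -15.0 = -267.1 kJ/s
Q = ΔH = -267.1 kJ/s = -267.1 kW
Heat removed = 961.55 MJ/h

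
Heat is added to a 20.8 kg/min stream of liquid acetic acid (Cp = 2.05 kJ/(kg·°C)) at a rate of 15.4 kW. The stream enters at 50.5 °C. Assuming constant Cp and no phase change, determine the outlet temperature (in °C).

Q = 15.4 kW = 924 kJ/min
ΔT = Q/(ṁ·Cp) = 924/(20.8×2.05) = 21.67 K
T_out = 50.5 + 21.67 = 72.17 °C

T_out = 72.2 °C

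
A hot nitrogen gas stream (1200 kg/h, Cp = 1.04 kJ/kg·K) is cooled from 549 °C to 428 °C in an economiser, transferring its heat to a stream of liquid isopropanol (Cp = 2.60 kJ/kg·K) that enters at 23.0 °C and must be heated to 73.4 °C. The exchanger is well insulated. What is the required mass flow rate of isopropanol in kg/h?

Heat released by hot stream: Q = 1200 × 1.04 × (549 − 428) = 151010 kJ/h
Energy balance on cold side (adiabatic exchanger): Q = ṁ_c·Cp_c·(T_c,out − T_c,in)
ṁ_c = 151010 / [2.60 × (73.4 − 23.0)] = 1152.4 kg/h

ṁ_c = 1150 kg/h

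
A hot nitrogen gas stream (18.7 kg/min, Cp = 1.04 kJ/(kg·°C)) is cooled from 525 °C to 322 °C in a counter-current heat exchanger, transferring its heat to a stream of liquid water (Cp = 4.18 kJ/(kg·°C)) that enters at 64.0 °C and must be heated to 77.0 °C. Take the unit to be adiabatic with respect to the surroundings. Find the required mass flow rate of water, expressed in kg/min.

ṁ_c = 72.7 kg/min

Heat released by hot stream: Q = 18.7 × 1.04 × (525 − 322) = 3947.9 kJ/min
Energy balance on cold side (adiabatic exchanger): Q = ṁ_c·Cp_c·(T_c,out − T_c,in)
ṁ_c = 3947.9 / [4.18 × (77.0 − 64.0)] = 72.653 kg/min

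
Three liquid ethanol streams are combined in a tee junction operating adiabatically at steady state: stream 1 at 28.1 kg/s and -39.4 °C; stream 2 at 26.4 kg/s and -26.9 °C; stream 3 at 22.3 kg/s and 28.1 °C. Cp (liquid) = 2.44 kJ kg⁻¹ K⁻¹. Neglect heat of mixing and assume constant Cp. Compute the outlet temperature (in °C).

T_out = -15.5 °C

Energy balance with Q = 0: Σ ṁᵢCp,ᵢ(T_out − Tᵢ) = 0
Σ ṁᵢCp,ᵢTᵢ = 28.1×2.44×-39.4 + 26.4×2.44×-26.9 + 22.3×2.44×28.1 = -2905.2
Σ ṁᵢCp,ᵢ = 28.1×2.44 + 26.4×2.44 + 22.3×2.44 = 187.39
T_out = -2905.2 / 187.39 = -15.504 °C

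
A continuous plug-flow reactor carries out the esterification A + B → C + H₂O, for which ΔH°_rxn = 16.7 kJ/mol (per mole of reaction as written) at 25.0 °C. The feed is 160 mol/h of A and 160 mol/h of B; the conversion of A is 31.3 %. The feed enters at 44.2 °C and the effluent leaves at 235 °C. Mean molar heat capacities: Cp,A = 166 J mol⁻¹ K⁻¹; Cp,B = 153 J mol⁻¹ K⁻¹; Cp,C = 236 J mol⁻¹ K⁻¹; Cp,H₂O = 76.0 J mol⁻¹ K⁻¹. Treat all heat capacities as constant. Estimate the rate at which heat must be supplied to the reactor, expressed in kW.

Extent of reaction ξ = 0.313 × 160 = 50.08 mol/h
Reaction term: ξ·ΔH°_rxn = 50.08 × 16.7 = 836.34 kJ/h
Sensible, feed 44.2→25 °C: -979.97 kJ/h
Outlet flows (mol/h): A 109.92, B 109.92, C 50.08, H₂O 50.08
Sensible, products 25→235 °C: 10645 kJ/h
Q = ΔH = 10501 kJ/h = 2.917 kW
Heat supplied = 2.917 kW

Q_in = 2.92 kW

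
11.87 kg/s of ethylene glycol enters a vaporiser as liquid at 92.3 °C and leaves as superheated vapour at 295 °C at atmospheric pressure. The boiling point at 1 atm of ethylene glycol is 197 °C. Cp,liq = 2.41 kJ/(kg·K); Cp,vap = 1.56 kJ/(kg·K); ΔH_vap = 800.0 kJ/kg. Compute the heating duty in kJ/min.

Q = 858000 kJ/min

liquid 92.3→197 °C: 252.33 kJ/kg
vaporisation at 197 °C: 800 kJ/kg
vapour 197→295 °C: 152.88 kJ/kg
Δh = 252.33 + 800 + 152.88 = 1205.2 kJ/kg
Q = ṁ·Δh = 11.87 kg/s × 1205.2 kJ/kg = 14306 kJ/s
|Q| = 14306 kW = 858350 kJ/min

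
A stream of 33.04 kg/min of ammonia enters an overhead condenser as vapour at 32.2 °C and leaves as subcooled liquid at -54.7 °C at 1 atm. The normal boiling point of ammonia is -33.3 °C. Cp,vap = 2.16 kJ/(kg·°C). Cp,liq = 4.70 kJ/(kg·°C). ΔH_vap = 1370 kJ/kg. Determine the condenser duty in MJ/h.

Q_c = 3200 MJ/h

vapour 32.2→-33.3 °C: -141.48 kJ/kg
condensation at -33.3 °C: -1370 kJ/kg
liquid -33.3→-54.7 °C: -100.58 kJ/kg
Δh = -141.48 + -1370 + -100.58 = -1612.1 kJ/kg
Q = ṁ·Δh = 33.04 kg/min × -1612.1 kJ/kg = -53262 kJ/min
|Q| = 887.71 kW = 3195.7 MJ/h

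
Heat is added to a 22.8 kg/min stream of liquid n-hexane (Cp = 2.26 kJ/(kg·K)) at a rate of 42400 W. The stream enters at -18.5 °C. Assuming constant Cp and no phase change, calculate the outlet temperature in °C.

Q = 42400 W = 2544 kJ/min
ΔT = Q/(ṁ·Cp) = 2544/(22.8×2.26) = 49.371 K
T_out = -18.5 + 49.371 = 30.871 °C

T_out = 30.9 °C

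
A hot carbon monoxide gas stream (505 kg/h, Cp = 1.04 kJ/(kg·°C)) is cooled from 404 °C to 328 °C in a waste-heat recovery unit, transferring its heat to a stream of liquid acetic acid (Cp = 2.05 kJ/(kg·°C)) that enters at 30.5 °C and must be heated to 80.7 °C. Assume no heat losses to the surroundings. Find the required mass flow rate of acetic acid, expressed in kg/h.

Heat released by hot stream: Q = 505 × 1.04 × (404 − 328) = 39915 kJ/h
Energy balance on cold side (adiabatic exchanger): Q = ṁ_c·Cp_c·(T_c,out − T_c,in)
ṁ_c = 39915 / [2.05 × (80.7 − 30.5)] = 387.87 kg/h

ṁ_c = 388 kg/h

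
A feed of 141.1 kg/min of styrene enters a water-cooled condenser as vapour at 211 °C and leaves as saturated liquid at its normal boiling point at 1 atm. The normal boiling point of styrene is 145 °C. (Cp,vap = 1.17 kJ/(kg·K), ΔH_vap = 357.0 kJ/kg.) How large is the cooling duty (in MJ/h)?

vapour 211→145 °C: -77.22 kJ/kg
condensation at 145 °C: -357 kJ/kg
Δh = -77.22 + -357 = -434.22 kJ/kg
Q = ṁ·Δh = 141.1 kg/min × -434.22 kJ/kg = -61268 kJ/min
|Q| = 1021.1 kW = 3676.1 MJ/h

Q_c = 3680 MJ/h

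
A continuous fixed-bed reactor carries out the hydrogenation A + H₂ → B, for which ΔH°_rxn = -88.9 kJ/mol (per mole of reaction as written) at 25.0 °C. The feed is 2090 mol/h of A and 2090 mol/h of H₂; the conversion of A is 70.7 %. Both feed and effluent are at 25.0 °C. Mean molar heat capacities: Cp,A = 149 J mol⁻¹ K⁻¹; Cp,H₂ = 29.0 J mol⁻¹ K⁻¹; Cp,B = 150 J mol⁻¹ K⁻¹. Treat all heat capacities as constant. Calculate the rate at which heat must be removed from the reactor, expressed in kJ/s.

Q_out = 36.5 kJ/s

Extent of reaction ξ = 0.707 × 2090 = 1477.6 mol/h
Reaction term: ξ·ΔH°_rxn = 1477.6 × -88.9 = -131360 kJ/h
Q = ΔH = -131360 kJ/h = -36.489 kW
Heat removed = 36.489 kJ/s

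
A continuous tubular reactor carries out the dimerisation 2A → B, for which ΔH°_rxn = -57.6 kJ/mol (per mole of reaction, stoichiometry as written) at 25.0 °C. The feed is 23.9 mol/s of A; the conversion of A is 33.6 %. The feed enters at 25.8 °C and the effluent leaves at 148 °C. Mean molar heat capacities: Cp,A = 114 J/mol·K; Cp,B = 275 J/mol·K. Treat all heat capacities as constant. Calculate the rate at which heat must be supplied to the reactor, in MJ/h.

Q_in = 450 MJ/h

Extent of reaction ξ = 0.336 × 23.9 / 2 = 4.0152 mol/s
Reaction term: ξ·ΔH°_rxn = 4.0152 × -57.6 = -231.28 kJ/s
Sensible, feed 25.8→25 °C: -2.1797 kJ/s
Outlet flows (mol/s): A 15.87, B 4.0152
Sensible, products 25→148 °C: 358.34 kJ/s
Q = ΔH = 124.88 kJ/s = 124.88 kW
Heat supplied = 449.58 MJ/h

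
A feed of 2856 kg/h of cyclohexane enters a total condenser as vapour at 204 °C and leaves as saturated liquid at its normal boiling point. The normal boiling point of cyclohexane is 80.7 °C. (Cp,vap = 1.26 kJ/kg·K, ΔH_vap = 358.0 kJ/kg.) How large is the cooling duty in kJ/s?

vapour 204→80.7 °C: -155.36 kJ/kg
condensation at 80.7 °C: -358 kJ/kg
Δh = -155.36 + -358 = -513.36 kJ/kg
Q = ṁ·Δh = 2856 kg/h × -513.36 kJ/kg = -1.4662e+06 kJ/h
|Q| = 407.26 kW

Q_c = 407 kJ/s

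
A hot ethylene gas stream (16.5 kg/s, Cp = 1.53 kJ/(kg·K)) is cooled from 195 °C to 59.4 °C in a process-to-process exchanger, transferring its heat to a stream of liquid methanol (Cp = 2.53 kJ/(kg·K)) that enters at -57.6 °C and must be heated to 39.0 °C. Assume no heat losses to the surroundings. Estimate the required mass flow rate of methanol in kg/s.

ṁ_c = 14.0 kg/s

Heat released by hot stream: Q = 16.5 × 1.53 × (195 − 59.4) = 3423.2 kJ/s
Energy balance on cold side (adiabatic exchanger): Q = ṁ_c·Cp_c·(T_c,out − T_c,in)
ṁ_c = 3423.2 / [2.53 × (39.0 − -57.6)] = 14.007 kg/s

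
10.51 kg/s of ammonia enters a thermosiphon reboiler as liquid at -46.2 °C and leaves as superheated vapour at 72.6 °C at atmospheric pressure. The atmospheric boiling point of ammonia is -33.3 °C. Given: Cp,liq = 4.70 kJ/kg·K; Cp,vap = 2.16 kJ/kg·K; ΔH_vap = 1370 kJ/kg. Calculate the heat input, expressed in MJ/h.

Q = 62800 MJ/h

liquid -46.2→-33.3 °C: 60.63 kJ/kg
vaporisation at -33.3 °C: 1370 kJ/kg
vapour -33.3→72.6 °C: 228.74 kJ/kg
Δh = 60.63 + 1370 + 228.74 = 1659.4 kJ/kg
Q = ṁ·Δh = 10.51 kg/s × 1659.4 kJ/kg = 17440 kJ/s
|Q| = 17440 kW = 62784 MJ/h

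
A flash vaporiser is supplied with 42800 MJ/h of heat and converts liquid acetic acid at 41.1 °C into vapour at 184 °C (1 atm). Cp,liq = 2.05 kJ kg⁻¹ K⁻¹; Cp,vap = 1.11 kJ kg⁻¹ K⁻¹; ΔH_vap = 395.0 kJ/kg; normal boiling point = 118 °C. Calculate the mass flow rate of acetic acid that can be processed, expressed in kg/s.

Δh = 2.05×(118−41.1) + 395.0 + 1.11×(184−118) = 625.9 kJ/kg
Q = 42800 MJ/h = 11889 kJ/s = 11889 kJ/s
ṁ = Q/Δh = 11889 / 625.9 = 18.995 kg/s

ṁ = 19.0 kg/s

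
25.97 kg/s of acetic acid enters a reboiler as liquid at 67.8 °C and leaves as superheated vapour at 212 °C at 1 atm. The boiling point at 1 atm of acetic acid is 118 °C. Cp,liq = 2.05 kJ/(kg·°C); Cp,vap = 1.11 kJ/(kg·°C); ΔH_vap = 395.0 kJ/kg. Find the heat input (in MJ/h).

Q = 56300 MJ/h

liquid 67.8→118 °C: 102.91 kJ/kg
vaporisation at 118 °C: 395 kJ/kg
vapour 118→212 °C: 104.34 kJ/kg
Δh = 102.91 + 395 + 104.34 = 602.25 kJ/kg
Q = ṁ·Δh = 25.97 kg/s × 602.25 kJ/kg = 15640 kJ/s
|Q| = 15640 kW = 56306 MJ/h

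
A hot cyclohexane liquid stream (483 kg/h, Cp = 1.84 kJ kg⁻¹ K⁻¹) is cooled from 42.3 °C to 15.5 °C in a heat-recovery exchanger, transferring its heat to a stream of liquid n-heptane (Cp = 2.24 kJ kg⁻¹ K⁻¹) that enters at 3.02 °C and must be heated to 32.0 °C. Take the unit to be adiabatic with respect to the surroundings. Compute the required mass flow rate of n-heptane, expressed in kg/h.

Heat released by hot stream: Q = 483 × 1.84 × (42.3 − 15.5) = 23818 kJ/h
Energy balance on cold side (adiabatic exchanger): Q = ṁ_c·Cp_c·(T_c,out − T_c,in)
ṁ_c = 23818 / [2.24 × (32.0 − 3.02)] = 366.9 kg/h

ṁ_c = 367 kg/h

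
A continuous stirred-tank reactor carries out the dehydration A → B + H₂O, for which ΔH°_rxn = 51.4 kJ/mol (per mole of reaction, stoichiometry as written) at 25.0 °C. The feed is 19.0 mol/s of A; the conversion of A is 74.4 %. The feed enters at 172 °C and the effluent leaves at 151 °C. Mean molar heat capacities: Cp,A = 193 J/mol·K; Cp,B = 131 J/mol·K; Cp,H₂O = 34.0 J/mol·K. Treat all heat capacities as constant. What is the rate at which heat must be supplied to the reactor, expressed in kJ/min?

Extent of reaction ξ = 0.744 × 19.0 = 14.136 mol/s
Reaction term: ξ·ΔH°_rxn = 14.136 × 51.4 = 726.59 kJ/s
Sensible, feed 172→25 °C: -539.05 kJ/s
Outlet flows (mol/s): A 4.864, B 14.136, H₂O 14.136
Sensible, products 25→151 °C: 412.17 kJ/s
Q = ΔH = 599.71 kJ/s = 599.71 kW
Heat supplied = 35983 kJ/min

Q_in = 36000 kJ/min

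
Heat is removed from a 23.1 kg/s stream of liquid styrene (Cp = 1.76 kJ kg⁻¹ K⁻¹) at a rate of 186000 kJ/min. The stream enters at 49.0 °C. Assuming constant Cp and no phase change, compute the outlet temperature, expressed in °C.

T_out = -27.2 °C

Q = 186000 kJ/min = 3100 kJ/s
ΔT = Q/(ṁ·Cp) = 3100/(23.1×1.76) = 76.25 K
T_out = 49.0 − 76.25 = -27.25 °C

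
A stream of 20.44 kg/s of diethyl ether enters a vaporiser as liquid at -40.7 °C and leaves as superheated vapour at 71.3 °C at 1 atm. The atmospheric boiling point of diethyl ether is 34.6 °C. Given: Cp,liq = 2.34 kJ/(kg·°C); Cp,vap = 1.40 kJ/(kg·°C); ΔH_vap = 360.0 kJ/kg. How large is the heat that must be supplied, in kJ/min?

Q = 721000 kJ/min

liquid -40.7→34.6 °C: 176.2 kJ/kg
vaporisation at 34.6 °C: 360 kJ/kg
vapour 34.6→71.3 °C: 51.38 kJ/kg
Δh = 176.2 + 360 + 51.38 = 587.58 kJ/kg
Q = ṁ·Δh = 20.44 kg/s × 587.58 kJ/kg = 12010 kJ/s
|Q| = 12010 kW = 720610 kJ/min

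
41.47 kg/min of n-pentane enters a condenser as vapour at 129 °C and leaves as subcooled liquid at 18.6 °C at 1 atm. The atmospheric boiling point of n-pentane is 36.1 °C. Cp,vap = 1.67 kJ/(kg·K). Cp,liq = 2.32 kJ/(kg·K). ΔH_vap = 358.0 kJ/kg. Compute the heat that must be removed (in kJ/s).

Q_c = 383 kJ/s

vapour 129→36.1 °C: -155.14 kJ/kg
condensation at 36.1 °C: -358 kJ/kg
liquid 36.1→18.6 °C: -40.6 kJ/kg
Δh = -155.14 + -358 + -40.6 = -553.74 kJ/kg
Q = ṁ·Δh = 41.47 kg/min × -553.74 kJ/kg = -22964 kJ/min
|Q| = 382.73 kW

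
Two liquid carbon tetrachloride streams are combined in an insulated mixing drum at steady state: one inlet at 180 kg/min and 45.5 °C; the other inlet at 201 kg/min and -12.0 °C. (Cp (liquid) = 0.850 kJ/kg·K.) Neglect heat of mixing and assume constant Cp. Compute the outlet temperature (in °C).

Adiabatic, steady state ⇒ Σ ṁᵢCp,ᵢ(T_out − Tᵢ) = 0
T_out = Σ ṁᵢCp,ᵢTᵢ / Σ ṁᵢCp,ᵢ
      = 4911.3 / 323.85 = 15.165 °C

T_out = 15.2 °C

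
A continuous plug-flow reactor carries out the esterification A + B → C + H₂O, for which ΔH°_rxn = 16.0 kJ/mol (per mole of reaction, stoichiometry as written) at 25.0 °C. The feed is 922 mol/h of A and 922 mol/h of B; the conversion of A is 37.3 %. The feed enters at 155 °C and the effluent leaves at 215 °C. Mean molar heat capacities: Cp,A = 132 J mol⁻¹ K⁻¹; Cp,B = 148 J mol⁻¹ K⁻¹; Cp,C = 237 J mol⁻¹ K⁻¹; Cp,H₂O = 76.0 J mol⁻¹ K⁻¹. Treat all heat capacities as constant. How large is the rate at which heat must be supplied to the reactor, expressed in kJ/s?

Extent of reaction ξ = 0.373 × 922 = 343.91 mol/h
Reaction term: ξ·ΔH°_rxn = 343.91 × 16.0 = 5502.5 kJ/h
Sensible, feed 155→25 °C: -33561 kJ/h
Outlet flows (mol/h): A 578.09, B 578.09, C 343.91, H₂O 343.91
Sensible, products 25→215 °C: 51207 kJ/h
Q = ΔH = 23148 kJ/h = 6.4301 kW
Heat supplied = 6.4301 kJ/s

Q_in = 6.43 kJ/s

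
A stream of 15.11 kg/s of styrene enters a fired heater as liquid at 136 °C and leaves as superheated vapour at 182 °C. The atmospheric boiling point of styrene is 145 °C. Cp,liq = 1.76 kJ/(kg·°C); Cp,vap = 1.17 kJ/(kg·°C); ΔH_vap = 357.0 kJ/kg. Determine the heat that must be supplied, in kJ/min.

liquid 136→145 °C: 15.84 kJ/kg
vaporisation at 145 °C: 357 kJ/kg
vapour 145→182 °C: 43.29 kJ/kg
Δh = 15.84 + 357 + 43.29 = 416.13 kJ/kg
Q = ṁ·Δh = 15.11 kg/s × 416.13 kJ/kg = 6287.7 kJ/s
|Q| = 6287.7 kW = 377260 kJ/min

Q = 377000 kJ/min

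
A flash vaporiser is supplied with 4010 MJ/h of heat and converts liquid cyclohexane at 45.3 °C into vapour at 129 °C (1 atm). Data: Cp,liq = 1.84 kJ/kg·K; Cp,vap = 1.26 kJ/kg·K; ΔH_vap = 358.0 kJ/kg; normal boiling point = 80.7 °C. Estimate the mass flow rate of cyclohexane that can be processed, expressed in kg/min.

ṁ = 138 kg/min

Δh = 1.84×(80.7−45.3) + 358.0 + 1.26×(129−80.7) = 483.99 kJ/kg
Q = 4010 MJ/h = 1113.9 kJ/s = 66833 kJ/min
ṁ = Q/Δh = 66833 / 483.99 = 138.09 kg/min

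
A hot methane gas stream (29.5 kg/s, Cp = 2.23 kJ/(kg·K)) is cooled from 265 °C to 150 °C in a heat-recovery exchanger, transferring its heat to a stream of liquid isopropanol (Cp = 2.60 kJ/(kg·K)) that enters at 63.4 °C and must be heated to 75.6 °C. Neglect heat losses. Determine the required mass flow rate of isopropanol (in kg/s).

Heat released by hot stream: Q = 29.5 × 2.23 × (265 − 150) = 7565.3 kJ/s
Energy balance on cold side (adiabatic exchanger): Q = ṁ_c·Cp_c·(T_c,out − T_c,in)
ṁ_c = 7565.3 / [2.60 × (75.6 − 63.4)] = 238.5 kg/s

ṁ_c = 239 kg/s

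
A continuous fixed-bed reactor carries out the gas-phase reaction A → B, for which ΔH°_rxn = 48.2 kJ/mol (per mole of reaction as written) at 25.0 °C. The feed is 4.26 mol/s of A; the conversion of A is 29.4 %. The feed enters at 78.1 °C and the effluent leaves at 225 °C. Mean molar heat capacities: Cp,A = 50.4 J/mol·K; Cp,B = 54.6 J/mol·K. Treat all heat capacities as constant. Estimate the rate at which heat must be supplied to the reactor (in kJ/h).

Q_in = 335000 kJ/h

Extent of reaction ξ = 0.294 × 4.26 = 1.2524 mol/s
Reaction term: ξ·ΔH°_rxn = 1.2524 × 48.2 = 60.368 kJ/s
Sensible, feed 78.1→25 °C: -11.401 kJ/s
Outlet flows (mol/s): A 3.0076, B 1.2524
Sensible, products 25→225 °C: 43.993 kJ/s
Q = ΔH = 92.96 kJ/s = 92.96 kW
Heat supplied = 334650 kJ/h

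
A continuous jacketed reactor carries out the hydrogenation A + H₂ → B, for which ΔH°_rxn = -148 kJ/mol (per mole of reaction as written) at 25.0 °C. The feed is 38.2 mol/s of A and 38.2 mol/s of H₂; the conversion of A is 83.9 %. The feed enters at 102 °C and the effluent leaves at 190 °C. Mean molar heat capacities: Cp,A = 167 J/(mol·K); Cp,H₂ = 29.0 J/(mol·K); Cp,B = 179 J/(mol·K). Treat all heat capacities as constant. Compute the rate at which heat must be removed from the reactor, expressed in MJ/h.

Q_out = 15000 MJ/h

Extent of reaction ξ = 0.839 × 38.2 = 32.05 mol/s
Reaction term: ξ·ΔH°_rxn = 32.05 × -148 = -4743.4 kJ/s
Sensible, feed 102→25 °C: -576.51 kJ/s
Outlet flows (mol/s): A 6.1502, H₂ 6.1502, B 32.05
Sensible, products 25→190 °C: 1145.5 kJ/s
Q = ΔH = -4174.4 kJ/s = -4174.4 kW
Heat removed = 15028 MJ/h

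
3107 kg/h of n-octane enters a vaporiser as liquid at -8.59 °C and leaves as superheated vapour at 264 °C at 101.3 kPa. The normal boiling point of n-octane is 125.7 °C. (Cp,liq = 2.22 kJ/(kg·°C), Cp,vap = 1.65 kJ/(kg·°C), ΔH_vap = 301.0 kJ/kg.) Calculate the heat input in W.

liquid -8.59→125.7 °C: 298.12 kJ/kg
vaporisation at 125.7 °C: 301 kJ/kg
vapour 125.7→264 °C: 228.19 kJ/kg
Δh = 298.12 + 301 + 228.19 = 827.32 kJ/kg
Q = ṁ·Δh = 3107 kg/h × 827.32 kJ/kg = 2.5705e+06 kJ/h
|Q| = 714.02 kW = 714020 W

Q = 714000 W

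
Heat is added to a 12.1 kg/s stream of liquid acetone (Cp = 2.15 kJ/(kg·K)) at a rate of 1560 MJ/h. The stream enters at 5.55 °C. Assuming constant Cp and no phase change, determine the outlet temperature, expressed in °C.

T_out = 22.2 °C

Q = 1560 MJ/h = 433.33 kJ/s
ΔT = Q/(ṁ·Cp) = 433.33/(12.1×2.15) = 16.657 K
T_out = 5.55 + 16.657 = 22.207 °C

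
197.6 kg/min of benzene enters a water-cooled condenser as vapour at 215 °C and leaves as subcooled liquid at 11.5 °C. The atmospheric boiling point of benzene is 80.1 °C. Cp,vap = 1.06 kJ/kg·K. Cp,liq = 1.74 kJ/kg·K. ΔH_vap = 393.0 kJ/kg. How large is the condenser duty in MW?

Q_c = 2.16 MW

vapour 215→80.1 °C: -142.99 kJ/kg
condensation at 80.1 °C: -393 kJ/kg
liquid 80.1→11.5 °C: -119.36 kJ/kg
Δh = -142.99 + -393 + -119.36 = -655.36 kJ/kg
Q = ṁ·Δh = 197.6 kg/min × -655.36 kJ/kg = -129500 kJ/min
|Q| = 2158.3 kW = 2.1583 MW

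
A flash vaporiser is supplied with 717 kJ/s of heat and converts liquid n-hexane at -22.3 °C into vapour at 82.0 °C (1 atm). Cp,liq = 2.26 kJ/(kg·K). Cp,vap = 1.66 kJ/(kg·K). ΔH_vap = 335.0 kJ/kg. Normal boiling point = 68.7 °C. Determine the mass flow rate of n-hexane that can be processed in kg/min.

ṁ = 76.4 kg/min

Δh = 2.26×(68.7−-22.3) + 335.0 + 1.66×(82.0−68.7) = 562.74 kJ/kg
Q = 717 kJ/s = 717 kJ/s = 43020 kJ/min
ṁ = Q/Δh = 43020 / 562.74 = 76.448 kg/min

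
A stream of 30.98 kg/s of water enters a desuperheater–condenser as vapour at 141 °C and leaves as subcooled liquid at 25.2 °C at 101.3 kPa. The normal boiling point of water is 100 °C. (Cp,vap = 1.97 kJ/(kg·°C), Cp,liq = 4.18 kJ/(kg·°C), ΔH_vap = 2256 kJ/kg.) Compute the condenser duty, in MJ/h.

vapour 141→100 °C: -80.77 kJ/kg
condensation at 100 °C: -2256 kJ/kg
liquid 100→25.2 °C: -312.66 kJ/kg
Δh = -80.77 + -2256 + -312.66 = -2649.4 kJ/kg
Q = ṁ·Δh = 30.98 kg/s × -2649.4 kJ/kg = -82079 kJ/s
|Q| = 82079 kW = 295490 MJ/h

Q_c = 295000 MJ/h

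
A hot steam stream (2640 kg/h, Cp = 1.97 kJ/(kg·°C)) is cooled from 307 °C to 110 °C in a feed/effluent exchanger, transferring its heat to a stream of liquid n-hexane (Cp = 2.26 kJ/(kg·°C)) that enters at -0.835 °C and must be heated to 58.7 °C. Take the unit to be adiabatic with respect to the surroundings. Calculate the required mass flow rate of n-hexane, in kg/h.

ṁ_c = 7610 kg/h

Heat released by hot stream: Q = 2640 × 1.97 × (307 − 110) = 1.0246e+06 kJ/h
Energy balance on cold side (adiabatic exchanger): Q = ṁ_c·Cp_c·(T_c,out − T_c,in)
ṁ_c = 1.0246e+06 / [2.26 × (58.7 − -0.835)] = 7614.7 kg/h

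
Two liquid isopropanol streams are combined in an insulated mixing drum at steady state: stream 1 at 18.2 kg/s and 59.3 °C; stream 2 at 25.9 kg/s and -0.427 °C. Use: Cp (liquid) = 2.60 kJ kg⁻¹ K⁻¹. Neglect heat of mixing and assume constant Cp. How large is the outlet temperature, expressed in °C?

No heat crosses the boundary, so H_out = H_in.
T_out = Σ ṁᵢCp,ᵢTᵢ / Σ ṁᵢCp,ᵢ
      = 2777.3 / 114.66 = 24.222 °C

T_out = 24.2 °C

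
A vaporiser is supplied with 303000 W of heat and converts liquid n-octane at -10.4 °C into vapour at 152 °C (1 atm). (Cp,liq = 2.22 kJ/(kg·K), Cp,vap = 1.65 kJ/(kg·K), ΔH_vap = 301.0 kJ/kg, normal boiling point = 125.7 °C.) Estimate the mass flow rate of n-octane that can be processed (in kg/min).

Δh = 2.22×(125.7−-10.4) + 301.0 + 1.65×(152−125.7) = 646.54 kJ/kg
Q = 303000 W = 303 kJ/s = 18180 kJ/min
ṁ = Q/Δh = 18180 / 646.54 = 28.119 kg/min

ṁ = 28.1 kg/min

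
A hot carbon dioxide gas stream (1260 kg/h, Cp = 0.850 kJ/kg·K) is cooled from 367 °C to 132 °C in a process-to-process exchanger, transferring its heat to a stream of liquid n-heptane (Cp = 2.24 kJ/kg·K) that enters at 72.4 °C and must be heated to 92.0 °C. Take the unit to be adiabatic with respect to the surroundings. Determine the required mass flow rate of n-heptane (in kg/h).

Heat released by hot stream: Q = 1260 × 0.850 × (367 − 132) = 251680 kJ/h
Energy balance on cold side (adiabatic exchanger): Q = ṁ_c·Cp_c·(T_c,out − T_c,in)
ṁ_c = 251680 / [2.24 × (92.0 − 72.4)] = 5732.6 kg/h

ṁ_c = 5730 kg/h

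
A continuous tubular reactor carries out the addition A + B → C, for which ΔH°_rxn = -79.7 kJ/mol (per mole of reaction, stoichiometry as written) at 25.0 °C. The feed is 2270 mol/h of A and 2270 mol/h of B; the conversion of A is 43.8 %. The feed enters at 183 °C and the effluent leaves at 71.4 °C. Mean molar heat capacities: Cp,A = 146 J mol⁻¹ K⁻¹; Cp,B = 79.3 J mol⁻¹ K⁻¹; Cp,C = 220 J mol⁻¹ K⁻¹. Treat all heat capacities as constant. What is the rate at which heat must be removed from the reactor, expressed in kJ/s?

Extent of reaction ξ = 0.438 × 2270 = 994.26 mol/h
Reaction term: ξ·ΔH°_rxn = 994.26 × -79.7 = -79243 kJ/h
Sensible, feed 183→25 °C: -80806 kJ/h
Outlet flows (mol/h): A 1275.7, B 1275.7, C 994.26
Sensible, products 25→71.4 °C: 23486 kJ/h
Q = ΔH = -136560 kJ/h = -37.934 kW
Heat removed = 37.934 kJ/s

Q_out = 37.9 kJ/s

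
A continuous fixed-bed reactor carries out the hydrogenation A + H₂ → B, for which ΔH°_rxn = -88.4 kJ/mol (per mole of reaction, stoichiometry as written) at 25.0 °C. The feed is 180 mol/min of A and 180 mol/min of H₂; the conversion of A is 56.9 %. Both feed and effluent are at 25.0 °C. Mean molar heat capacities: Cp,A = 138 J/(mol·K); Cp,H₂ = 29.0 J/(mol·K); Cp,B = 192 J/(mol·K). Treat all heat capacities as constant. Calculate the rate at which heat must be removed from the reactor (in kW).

Q_out = 151 kW

Extent of reaction ξ = 0.569 × 180 = 102.42 mol/min
Reaction term: ξ·ΔH°_rxn = 102.42 × -88.4 = -9053.9 kJ/min
Q = ΔH = -9053.9 kJ/min = -150.9 kW
Heat removed = 150.9 kW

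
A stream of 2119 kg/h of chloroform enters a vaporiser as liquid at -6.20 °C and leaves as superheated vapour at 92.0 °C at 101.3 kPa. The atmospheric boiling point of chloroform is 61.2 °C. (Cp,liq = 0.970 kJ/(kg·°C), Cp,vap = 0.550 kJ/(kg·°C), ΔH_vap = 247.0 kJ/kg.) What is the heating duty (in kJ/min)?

Q = 11600 kJ/min

liquid -6.20→61.2 °C: 65.378 kJ/kg
vaporisation at 61.2 °C: 247 kJ/kg
vapour 61.2→92.0 °C: 16.94 kJ/kg
Δh = 65.378 + 247 + 16.94 = 329.32 kJ/kg
Q = ṁ·Δh = 2119 kg/h × 329.32 kJ/kg = 697820 kJ/h
|Q| = 193.84 kW = 11630 kJ/min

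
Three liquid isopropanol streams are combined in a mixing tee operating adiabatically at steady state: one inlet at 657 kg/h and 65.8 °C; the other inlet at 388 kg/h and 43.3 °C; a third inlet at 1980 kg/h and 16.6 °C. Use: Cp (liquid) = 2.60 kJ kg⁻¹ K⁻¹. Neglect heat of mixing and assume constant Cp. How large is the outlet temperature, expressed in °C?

T_out = 30.7 °C

No heat crosses the boundary, so H_out = H_in.
Σ ṁᵢCp,ᵢTᵢ = 657×2.60×65.8 + 388×2.60×43.3 + 1980×2.60×16.6 = 241540
Σ ṁᵢCp,ᵢ = 657×2.60 + 388×2.60 + 1980×2.60 = 7865
T_out = 241540 / 7865 = 30.71 °C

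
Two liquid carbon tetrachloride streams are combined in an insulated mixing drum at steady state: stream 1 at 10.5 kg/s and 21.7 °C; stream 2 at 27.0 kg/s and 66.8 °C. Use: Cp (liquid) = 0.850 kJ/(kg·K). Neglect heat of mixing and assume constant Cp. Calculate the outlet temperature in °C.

Energy balance with Q = 0: Σ ṁᵢCp,ᵢ(T_out − Tᵢ) = 0
T_out = Σ ṁᵢCp,ᵢTᵢ / Σ ṁᵢCp,ᵢ
      = 1726.7 / 31.875 = 54.172 °C

T_out = 54.2 °C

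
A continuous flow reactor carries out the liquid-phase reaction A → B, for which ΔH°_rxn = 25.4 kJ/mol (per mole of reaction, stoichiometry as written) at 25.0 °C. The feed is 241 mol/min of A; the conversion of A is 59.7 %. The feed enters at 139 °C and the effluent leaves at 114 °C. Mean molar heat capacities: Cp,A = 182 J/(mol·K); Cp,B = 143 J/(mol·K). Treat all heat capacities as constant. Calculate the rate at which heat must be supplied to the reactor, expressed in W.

Q_in = 34300 W

Extent of reaction ξ = 0.597 × 241 = 143.88 mol/min
Reaction term: ξ·ΔH°_rxn = 143.88 × 25.4 = 3654.5 kJ/min
Sensible, feed 139→25 °C: -5000.3 kJ/min
Outlet flows (mol/min): A 97.123, B 143.88
Sensible, products 25→114 °C: 3404.3 kJ/min
Q = ΔH = 2058.5 kJ/min = 34.309 kW
Heat supplied = 34309 W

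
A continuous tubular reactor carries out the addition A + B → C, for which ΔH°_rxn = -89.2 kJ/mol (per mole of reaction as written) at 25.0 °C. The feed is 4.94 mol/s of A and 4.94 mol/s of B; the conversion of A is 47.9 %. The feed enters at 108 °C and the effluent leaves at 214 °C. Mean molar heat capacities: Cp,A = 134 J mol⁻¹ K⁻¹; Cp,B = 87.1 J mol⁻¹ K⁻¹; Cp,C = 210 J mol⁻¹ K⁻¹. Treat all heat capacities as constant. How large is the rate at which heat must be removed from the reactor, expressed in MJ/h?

Q_out = 361 MJ/h

Extent of reaction ξ = 0.479 × 4.94 = 2.3663 mol/s
Reaction term: ξ·ΔH°_rxn = 2.3663 × -89.2 = -211.07 kJ/s
Sensible, feed 108→25 °C: -90.655 kJ/s
Outlet flows (mol/s): A 2.5737, B 2.5737, C 2.3663
Sensible, products 25→214 °C: 201.47 kJ/s
Q = ΔH = -100.26 kJ/s = -100.26 kW
Heat removed = 360.93 MJ/h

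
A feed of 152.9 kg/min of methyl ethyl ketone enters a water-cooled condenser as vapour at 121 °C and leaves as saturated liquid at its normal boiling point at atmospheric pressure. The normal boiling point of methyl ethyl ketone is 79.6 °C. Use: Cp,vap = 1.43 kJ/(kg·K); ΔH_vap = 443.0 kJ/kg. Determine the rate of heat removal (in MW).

Q_c = 1.28 MW

vapour 121→79.6 °C: -59.202 kJ/kg
condensation at 79.6 °C: -443 kJ/kg
Δh = -59.202 + -443 = -502.2 kJ/kg
Q = ṁ·Δh = 152.9 kg/min × -502.2 kJ/kg = -76787 kJ/min
|Q| = 1279.8 kW = 1.2798 MW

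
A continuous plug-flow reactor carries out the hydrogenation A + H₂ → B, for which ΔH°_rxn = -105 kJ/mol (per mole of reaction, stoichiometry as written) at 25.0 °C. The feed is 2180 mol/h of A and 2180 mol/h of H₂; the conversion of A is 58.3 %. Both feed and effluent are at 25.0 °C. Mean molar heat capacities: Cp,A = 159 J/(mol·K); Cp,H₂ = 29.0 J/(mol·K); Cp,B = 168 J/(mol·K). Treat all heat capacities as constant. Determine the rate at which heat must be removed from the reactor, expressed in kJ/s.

Extent of reaction ξ = 0.583 × 2180 = 1270.9 mol/h
Reaction term: ξ·ΔH°_rxn = 1270.9 × -105 = -133450 kJ/h
Q = ΔH = -133450 kJ/h = -37.069 kW
Heat removed = 37.069 kJ/s

Q_out = 37.1 kJ/s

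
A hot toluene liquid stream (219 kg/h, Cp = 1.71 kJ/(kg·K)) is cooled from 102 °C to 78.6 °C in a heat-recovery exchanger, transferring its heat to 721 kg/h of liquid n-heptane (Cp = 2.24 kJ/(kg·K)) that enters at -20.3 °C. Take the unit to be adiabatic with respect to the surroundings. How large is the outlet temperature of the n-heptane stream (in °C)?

Heat released by hot stream: Q = 219 × 1.71 × (102 − 78.6) = 8763.1 kJ/h
Energy balance on cold side (adiabatic exchanger): Q = ṁ_c·Cp_c·(T_c,out − T_c,in)
T_c,out = -20.3 + 8763.1/(721 × 2.24) = -14.874 °C

T_c,out = -14.9 °C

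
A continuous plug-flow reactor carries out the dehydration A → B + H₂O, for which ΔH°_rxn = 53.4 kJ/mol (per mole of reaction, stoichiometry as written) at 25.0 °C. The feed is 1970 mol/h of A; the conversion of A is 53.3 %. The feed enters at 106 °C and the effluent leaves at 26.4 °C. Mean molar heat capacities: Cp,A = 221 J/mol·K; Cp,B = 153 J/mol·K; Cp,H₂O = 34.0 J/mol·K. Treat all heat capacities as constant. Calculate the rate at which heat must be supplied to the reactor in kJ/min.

Q_in = 356 kJ/min

Extent of reaction ξ = 0.533 × 1970 = 1050 mol/h
Reaction term: ξ·ΔH°_rxn = 1050 × 53.4 = 56071 kJ/h
Sensible, feed 106→25 °C: -35265 kJ/h
Outlet flows (mol/h): A 919.99, B 1050, H₂O 1050
Sensible, products 25→26.4 °C: 559.54 kJ/h
Q = ΔH = 21365 kJ/h = 5.9348 kW
Heat supplied = 356.09 kJ/min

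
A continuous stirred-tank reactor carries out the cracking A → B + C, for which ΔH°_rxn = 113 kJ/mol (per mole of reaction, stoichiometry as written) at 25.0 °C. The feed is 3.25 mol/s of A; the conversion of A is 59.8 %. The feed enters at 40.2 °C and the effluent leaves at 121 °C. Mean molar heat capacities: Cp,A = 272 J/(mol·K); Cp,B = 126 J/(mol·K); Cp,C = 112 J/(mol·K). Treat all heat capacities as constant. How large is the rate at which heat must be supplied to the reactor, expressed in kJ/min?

Q_in = 17100 kJ/min

Extent of reaction ξ = 0.598 × 3.25 = 1.9435 mol/s
Reaction term: ξ·ΔH°_rxn = 1.9435 × 113 = 219.62 kJ/s
Sensible, feed 40.2→25 °C: -13.437 kJ/s
Outlet flows (mol/s): A 1.3065, B 1.9435, C 1.9435
Sensible, products 25→121 °C: 78.52 kJ/s
Q = ΔH = 284.7 kJ/s = 284.7 kW
Heat supplied = 17082 kJ/min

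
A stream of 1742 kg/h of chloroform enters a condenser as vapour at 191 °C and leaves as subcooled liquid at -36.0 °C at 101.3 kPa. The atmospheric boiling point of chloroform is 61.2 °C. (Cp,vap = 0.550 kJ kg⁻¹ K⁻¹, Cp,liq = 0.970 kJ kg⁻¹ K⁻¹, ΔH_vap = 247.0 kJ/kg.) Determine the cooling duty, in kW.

vapour 191→61.2 °C: -71.39 kJ/kg
condensation at 61.2 °C: -247 kJ/kg
liquid 61.2→-36.0 °C: -94.284 kJ/kg
Δh = -71.39 + -247 + -94.284 = -412.67 kJ/kg
Q = ṁ·Δh = 1742 kg/h × -412.67 kJ/kg = -718880 kJ/h
|Q| = 199.69 kW

Q_c = 200 kW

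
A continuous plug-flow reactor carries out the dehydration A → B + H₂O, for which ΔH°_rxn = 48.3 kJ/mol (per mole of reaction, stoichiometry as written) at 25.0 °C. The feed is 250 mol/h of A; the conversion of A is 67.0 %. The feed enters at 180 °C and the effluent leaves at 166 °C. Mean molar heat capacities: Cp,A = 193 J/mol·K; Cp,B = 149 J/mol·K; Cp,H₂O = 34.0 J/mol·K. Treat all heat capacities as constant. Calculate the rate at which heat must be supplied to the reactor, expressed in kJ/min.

Q_in = 120 kJ/min

Extent of reaction ξ = 0.670 × 250 = 167.5 mol/h
Reaction term: ξ·ΔH°_rxn = 167.5 × 48.3 = 8090.2 kJ/h
Sensible, feed 180→25 °C: -7478.8 kJ/h
Outlet flows (mol/h): A 82.5, B 167.5, H₂O 167.5
Sensible, products 25→166 °C: 6567.1 kJ/h
Q = ΔH = 7178.6 kJ/h = 1.994 kW
Heat supplied = 119.64 kJ/min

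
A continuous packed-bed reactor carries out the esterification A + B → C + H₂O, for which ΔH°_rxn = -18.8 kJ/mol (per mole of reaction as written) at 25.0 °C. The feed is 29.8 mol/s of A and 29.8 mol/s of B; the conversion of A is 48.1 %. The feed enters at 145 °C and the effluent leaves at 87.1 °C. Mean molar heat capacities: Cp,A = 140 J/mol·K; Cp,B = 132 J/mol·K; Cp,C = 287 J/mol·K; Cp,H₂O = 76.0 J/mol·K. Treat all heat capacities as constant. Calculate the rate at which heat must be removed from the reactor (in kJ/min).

Q_out = 39500 kJ/min

Extent of reaction ξ = 0.481 × 29.8 = 14.334 mol/s
Reaction term: ξ·ΔH°_rxn = 14.334 × -18.8 = -269.48 kJ/s
Sensible, feed 145→25 °C: -972.67 kJ/s
Outlet flows (mol/s): A 15.466, B 15.466, C 14.334, H₂O 14.334
Sensible, products 25→87.1 °C: 584.36 kJ/s
Q = ΔH = -657.79 kJ/s = -657.79 kW
Heat removed = 39467 kJ/min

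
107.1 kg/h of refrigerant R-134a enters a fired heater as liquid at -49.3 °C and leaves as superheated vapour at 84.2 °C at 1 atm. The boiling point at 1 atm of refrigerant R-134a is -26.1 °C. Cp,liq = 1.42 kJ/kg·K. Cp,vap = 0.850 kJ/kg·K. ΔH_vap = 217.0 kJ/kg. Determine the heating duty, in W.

Q = 10200 W

liquid -49.3→-26.1 °C: 32.944 kJ/kg
vaporisation at -26.1 °C: 217 kJ/kg
vapour -26.1→84.2 °C: 93.755 kJ/kg
Δh = 32.944 + 217 + 93.755 = 343.7 kJ/kg
Q = ṁ·Δh = 107.1 kg/h × 343.7 kJ/kg = 36810 kJ/h
|Q| = 10.225 kW = 10225 W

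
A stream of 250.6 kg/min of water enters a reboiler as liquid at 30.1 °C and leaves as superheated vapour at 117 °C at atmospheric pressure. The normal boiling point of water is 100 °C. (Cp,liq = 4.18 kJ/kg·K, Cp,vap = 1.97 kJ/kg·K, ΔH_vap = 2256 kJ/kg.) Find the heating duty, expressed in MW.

liquid 30.1→100 °C: 292.18 kJ/kg
vaporisation at 100 °C: 2256 kJ/kg
vapour 100→117 °C: 33.49 kJ/kg
Δh = 292.18 + 2256 + 33.49 = 2581.7 kJ/kg
Q = ṁ·Δh = 250.6 kg/min × 2581.7 kJ/kg = 646970 kJ/min
|Q| = 10783 kW = 10.783 MW

Q = 10.8 MW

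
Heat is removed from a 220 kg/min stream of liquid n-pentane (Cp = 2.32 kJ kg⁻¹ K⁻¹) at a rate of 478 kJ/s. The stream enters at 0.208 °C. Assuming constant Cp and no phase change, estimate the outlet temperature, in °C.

Q = 478 kJ/s = 28680 kJ/min
ΔT = Q/(ṁ·Cp) = 28680/(220×2.32) = 56.191 K
T_out = 0.208 − 56.191 = -55.983 °C

T_out = -56.0 °C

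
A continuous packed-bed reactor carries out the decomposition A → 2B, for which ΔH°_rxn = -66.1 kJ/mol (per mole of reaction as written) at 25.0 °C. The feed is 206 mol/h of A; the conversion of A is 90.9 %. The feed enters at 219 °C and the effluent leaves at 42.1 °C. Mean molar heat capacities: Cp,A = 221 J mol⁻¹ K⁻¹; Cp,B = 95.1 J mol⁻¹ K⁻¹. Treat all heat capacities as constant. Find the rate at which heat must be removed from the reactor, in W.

Q_out = 5700 W

Extent of reaction ξ = 0.909 × 206 = 187.25 mol/h
Reaction term: ξ·ΔH°_rxn = 187.25 × -66.1 = -12377 kJ/h
Sensible, feed 219→25 °C: -8832 kJ/h
Outlet flows (mol/h): A 18.746, B 374.51
Sensible, products 25→42.1 °C: 679.87 kJ/h
Q = ΔH = -20530 kJ/h = -5.7027 kW
Heat removed = 5702.7 W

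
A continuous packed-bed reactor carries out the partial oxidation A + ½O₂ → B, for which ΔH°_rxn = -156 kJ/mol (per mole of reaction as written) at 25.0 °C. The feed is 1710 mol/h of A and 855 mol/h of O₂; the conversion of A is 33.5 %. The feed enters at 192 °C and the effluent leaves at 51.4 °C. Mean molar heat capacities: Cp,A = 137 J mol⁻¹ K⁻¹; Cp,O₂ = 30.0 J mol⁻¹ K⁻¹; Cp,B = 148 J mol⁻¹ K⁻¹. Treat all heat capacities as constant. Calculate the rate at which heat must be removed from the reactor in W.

Q_out = 35000 W

Extent of reaction ξ = 0.335 × 1710 = 572.85 mol/h
Reaction term: ξ·ΔH°_rxn = 572.85 × -156 = -89365 kJ/h
Sensible, feed 192→25 °C: -43407 kJ/h
Outlet flows (mol/h): A 1137.2, O₂ 568.58, B 572.85
Sensible, products 25→51.4 °C: 6801.4 kJ/h
Q = ΔH = -125970 kJ/h = -34.992 kW
Heat removed = 34992 W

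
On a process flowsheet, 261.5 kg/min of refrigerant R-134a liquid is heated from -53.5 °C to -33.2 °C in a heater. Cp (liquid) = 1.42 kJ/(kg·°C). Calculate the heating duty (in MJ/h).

Q = ṁ·Cp·ΔT = 261.5 × 1.42 × (-33.2 − -53.5) = 7538 kJ/min
Converting: 7538 / 60 s = 125.63 kW
Heating duty = 452.28 MJ/h

Q = 452 MJ/h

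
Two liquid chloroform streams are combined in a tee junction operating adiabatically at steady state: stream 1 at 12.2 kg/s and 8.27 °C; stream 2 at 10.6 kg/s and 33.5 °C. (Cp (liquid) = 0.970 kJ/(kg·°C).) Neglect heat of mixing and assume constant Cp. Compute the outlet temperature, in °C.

T_out = 20.0 °C

Adiabatic, steady state ⇒ Σ ṁᵢCp,ᵢ(T_out − Tᵢ) = 0
Σ ṁᵢCp,ᵢTᵢ = 12.2×0.970×8.27 + 10.6×0.970×33.5 = 442.31
Σ ṁᵢCp,ᵢ = 12.2×0.970 + 10.6×0.970 = 22.116
T_out = 442.31 / 22.116 = 20 °C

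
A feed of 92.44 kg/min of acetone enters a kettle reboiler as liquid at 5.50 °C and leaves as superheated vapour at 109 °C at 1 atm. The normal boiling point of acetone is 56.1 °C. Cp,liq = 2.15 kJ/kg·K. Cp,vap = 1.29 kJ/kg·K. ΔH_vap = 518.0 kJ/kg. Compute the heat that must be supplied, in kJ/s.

Q = 1070 kJ/s

liquid 5.50→56.1 °C: 108.79 kJ/kg
vaporisation at 56.1 °C: 518 kJ/kg
vapour 56.1→109 °C: 68.241 kJ/kg
Δh = 108.79 + 518 + 68.241 = 695.03 kJ/kg
Q = ṁ·Δh = 92.44 kg/min × 695.03 kJ/kg = 64249 kJ/min
|Q| = 1070.8 kW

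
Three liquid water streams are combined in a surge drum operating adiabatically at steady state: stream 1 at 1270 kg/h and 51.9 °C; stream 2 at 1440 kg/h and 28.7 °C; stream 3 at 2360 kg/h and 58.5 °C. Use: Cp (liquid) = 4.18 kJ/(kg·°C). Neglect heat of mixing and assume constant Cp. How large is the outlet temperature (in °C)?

T_out = 48.4 °C

Adiabatic, steady state ⇒ Σ ṁᵢCp,ᵢ(T_out − Tᵢ) = 0
T_out = Σ ṁᵢCp,ᵢTᵢ / Σ ṁᵢCp,ᵢ
      = 1.0254e+06 / 21193 = 48.383 °C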